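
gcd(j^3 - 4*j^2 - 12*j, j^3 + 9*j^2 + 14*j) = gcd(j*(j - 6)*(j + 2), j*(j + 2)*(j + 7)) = j^2 + 2*j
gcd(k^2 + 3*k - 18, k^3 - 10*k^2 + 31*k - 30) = k - 3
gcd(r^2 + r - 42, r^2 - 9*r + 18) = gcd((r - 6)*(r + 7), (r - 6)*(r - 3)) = r - 6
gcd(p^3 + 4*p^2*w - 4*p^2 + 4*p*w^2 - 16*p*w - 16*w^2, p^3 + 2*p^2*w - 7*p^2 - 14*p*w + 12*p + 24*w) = p^2 + 2*p*w - 4*p - 8*w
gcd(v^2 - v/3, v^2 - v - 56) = 1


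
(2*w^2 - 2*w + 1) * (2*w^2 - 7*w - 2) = 4*w^4 - 18*w^3 + 12*w^2 - 3*w - 2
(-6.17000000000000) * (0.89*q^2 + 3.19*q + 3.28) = -5.4913*q^2 - 19.6823*q - 20.2376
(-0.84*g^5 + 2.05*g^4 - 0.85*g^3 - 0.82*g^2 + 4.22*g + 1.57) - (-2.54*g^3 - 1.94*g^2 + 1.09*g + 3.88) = -0.84*g^5 + 2.05*g^4 + 1.69*g^3 + 1.12*g^2 + 3.13*g - 2.31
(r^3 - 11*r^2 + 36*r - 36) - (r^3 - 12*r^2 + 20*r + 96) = r^2 + 16*r - 132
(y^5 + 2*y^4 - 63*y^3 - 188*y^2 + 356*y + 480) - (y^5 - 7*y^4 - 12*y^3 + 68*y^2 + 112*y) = 9*y^4 - 51*y^3 - 256*y^2 + 244*y + 480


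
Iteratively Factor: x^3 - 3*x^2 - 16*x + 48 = (x - 4)*(x^2 + x - 12) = (x - 4)*(x + 4)*(x - 3)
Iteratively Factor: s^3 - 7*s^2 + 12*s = (s)*(s^2 - 7*s + 12) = s*(s - 4)*(s - 3)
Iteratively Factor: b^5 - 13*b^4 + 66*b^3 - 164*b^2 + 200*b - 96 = (b - 2)*(b^4 - 11*b^3 + 44*b^2 - 76*b + 48) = (b - 4)*(b - 2)*(b^3 - 7*b^2 + 16*b - 12) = (b - 4)*(b - 2)^2*(b^2 - 5*b + 6) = (b - 4)*(b - 3)*(b - 2)^2*(b - 2)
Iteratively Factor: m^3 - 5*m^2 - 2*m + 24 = (m - 3)*(m^2 - 2*m - 8) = (m - 4)*(m - 3)*(m + 2)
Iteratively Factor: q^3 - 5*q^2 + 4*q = (q - 4)*(q^2 - q) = (q - 4)*(q - 1)*(q)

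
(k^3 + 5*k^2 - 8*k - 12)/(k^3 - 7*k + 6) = (k^2 + 7*k + 6)/(k^2 + 2*k - 3)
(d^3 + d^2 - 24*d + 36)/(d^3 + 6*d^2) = 1 - 5/d + 6/d^2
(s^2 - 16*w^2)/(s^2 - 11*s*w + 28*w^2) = (s + 4*w)/(s - 7*w)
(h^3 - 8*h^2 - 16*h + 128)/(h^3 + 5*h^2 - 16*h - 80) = (h - 8)/(h + 5)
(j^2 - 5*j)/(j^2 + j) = (j - 5)/(j + 1)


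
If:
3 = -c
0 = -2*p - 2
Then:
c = -3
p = -1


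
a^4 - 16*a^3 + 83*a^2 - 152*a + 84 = (a - 7)*(a - 6)*(a - 2)*(a - 1)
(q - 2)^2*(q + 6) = q^3 + 2*q^2 - 20*q + 24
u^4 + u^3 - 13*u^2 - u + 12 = (u - 3)*(u - 1)*(u + 1)*(u + 4)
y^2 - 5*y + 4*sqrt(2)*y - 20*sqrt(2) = (y - 5)*(y + 4*sqrt(2))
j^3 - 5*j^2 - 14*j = j*(j - 7)*(j + 2)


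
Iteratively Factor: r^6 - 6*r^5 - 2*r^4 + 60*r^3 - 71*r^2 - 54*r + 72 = (r - 3)*(r^5 - 3*r^4 - 11*r^3 + 27*r^2 + 10*r - 24) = (r - 3)*(r + 1)*(r^4 - 4*r^3 - 7*r^2 + 34*r - 24) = (r - 3)*(r - 2)*(r + 1)*(r^3 - 2*r^2 - 11*r + 12) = (r - 4)*(r - 3)*(r - 2)*(r + 1)*(r^2 + 2*r - 3) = (r - 4)*(r - 3)*(r - 2)*(r + 1)*(r + 3)*(r - 1)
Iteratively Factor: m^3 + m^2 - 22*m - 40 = (m + 2)*(m^2 - m - 20) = (m + 2)*(m + 4)*(m - 5)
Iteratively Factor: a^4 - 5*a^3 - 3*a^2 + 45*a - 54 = (a - 3)*(a^3 - 2*a^2 - 9*a + 18) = (a - 3)*(a - 2)*(a^2 - 9) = (a - 3)^2*(a - 2)*(a + 3)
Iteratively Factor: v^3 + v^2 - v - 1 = (v - 1)*(v^2 + 2*v + 1) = (v - 1)*(v + 1)*(v + 1)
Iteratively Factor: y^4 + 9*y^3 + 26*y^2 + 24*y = (y)*(y^3 + 9*y^2 + 26*y + 24) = y*(y + 3)*(y^2 + 6*y + 8) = y*(y + 2)*(y + 3)*(y + 4)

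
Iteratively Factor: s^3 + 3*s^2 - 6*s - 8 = (s + 1)*(s^2 + 2*s - 8) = (s - 2)*(s + 1)*(s + 4)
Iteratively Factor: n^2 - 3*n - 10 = (n + 2)*(n - 5)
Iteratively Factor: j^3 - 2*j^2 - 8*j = (j - 4)*(j^2 + 2*j) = (j - 4)*(j + 2)*(j)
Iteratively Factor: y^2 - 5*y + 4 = (y - 1)*(y - 4)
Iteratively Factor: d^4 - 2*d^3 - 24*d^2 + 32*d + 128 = (d - 4)*(d^3 + 2*d^2 - 16*d - 32) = (d - 4)*(d + 4)*(d^2 - 2*d - 8) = (d - 4)*(d + 2)*(d + 4)*(d - 4)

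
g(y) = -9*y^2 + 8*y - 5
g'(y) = 8 - 18*y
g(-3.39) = -135.55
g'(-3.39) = 69.02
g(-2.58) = -85.55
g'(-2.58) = 54.44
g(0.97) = -5.71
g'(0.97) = -9.46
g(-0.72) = -15.43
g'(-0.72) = 20.96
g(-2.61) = -87.19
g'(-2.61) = 54.98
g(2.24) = -32.24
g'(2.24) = -32.32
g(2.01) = -25.28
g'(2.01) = -28.18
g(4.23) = -132.20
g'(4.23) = -68.14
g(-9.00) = -806.00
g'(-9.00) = 170.00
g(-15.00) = -2150.00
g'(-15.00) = 278.00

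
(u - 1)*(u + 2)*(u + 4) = u^3 + 5*u^2 + 2*u - 8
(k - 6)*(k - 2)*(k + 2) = k^3 - 6*k^2 - 4*k + 24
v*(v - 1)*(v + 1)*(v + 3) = v^4 + 3*v^3 - v^2 - 3*v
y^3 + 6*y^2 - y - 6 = (y - 1)*(y + 1)*(y + 6)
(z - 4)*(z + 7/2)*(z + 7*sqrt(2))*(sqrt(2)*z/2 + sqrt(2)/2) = sqrt(2)*z^4/2 + sqrt(2)*z^3/4 + 7*z^3 - 29*sqrt(2)*z^2/4 + 7*z^2/2 - 203*z/2 - 7*sqrt(2)*z - 98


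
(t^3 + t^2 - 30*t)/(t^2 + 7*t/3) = 3*(t^2 + t - 30)/(3*t + 7)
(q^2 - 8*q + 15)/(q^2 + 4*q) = (q^2 - 8*q + 15)/(q*(q + 4))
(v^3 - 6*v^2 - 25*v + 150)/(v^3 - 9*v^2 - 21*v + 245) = (v^2 - 11*v + 30)/(v^2 - 14*v + 49)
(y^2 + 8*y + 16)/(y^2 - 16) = (y + 4)/(y - 4)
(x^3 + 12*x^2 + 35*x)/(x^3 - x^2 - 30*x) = (x + 7)/(x - 6)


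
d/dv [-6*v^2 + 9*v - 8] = 9 - 12*v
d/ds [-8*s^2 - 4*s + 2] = -16*s - 4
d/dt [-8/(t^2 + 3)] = 16*t/(t^2 + 3)^2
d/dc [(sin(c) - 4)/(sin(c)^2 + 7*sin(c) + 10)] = (8*sin(c) + cos(c)^2 + 37)*cos(c)/(sin(c)^2 + 7*sin(c) + 10)^2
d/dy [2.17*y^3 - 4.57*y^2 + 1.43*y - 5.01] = 6.51*y^2 - 9.14*y + 1.43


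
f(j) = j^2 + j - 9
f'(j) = 2*j + 1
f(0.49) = -8.27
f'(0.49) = 1.98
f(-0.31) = -9.21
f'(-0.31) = 0.38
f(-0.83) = -9.14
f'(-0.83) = -0.66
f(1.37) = -5.75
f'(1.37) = 3.74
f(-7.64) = 41.73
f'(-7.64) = -14.28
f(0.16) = -8.81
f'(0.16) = 1.32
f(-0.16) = -9.13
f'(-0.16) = 0.68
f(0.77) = -7.64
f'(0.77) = 2.54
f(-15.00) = 201.00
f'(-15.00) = -29.00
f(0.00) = -9.00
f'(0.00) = 1.00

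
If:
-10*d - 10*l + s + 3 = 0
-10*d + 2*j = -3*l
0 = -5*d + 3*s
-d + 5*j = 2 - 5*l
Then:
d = 33/313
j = 327/1565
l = 332/1565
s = 55/313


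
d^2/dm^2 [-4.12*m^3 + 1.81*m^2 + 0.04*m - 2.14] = 3.62 - 24.72*m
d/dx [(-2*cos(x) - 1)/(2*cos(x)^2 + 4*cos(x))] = -(sin(x) + sin(x)/cos(x)^2 + tan(x))/(cos(x) + 2)^2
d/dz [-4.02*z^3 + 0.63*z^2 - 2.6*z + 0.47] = -12.06*z^2 + 1.26*z - 2.6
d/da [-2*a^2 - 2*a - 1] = -4*a - 2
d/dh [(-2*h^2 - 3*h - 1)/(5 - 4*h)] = (8*h^2 - 20*h - 19)/(16*h^2 - 40*h + 25)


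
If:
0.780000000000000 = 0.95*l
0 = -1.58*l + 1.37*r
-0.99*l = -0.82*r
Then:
No Solution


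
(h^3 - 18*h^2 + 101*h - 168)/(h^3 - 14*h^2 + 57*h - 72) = (h - 7)/(h - 3)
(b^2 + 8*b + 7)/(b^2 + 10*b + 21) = (b + 1)/(b + 3)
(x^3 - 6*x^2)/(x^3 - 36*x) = x/(x + 6)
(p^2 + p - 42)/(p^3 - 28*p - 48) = (p + 7)/(p^2 + 6*p + 8)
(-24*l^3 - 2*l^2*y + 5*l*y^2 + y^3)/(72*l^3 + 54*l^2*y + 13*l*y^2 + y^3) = (-2*l + y)/(6*l + y)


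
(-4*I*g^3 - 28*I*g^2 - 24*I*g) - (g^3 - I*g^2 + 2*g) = -g^3 - 4*I*g^3 - 27*I*g^2 - 2*g - 24*I*g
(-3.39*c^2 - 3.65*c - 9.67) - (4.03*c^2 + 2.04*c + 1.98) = -7.42*c^2 - 5.69*c - 11.65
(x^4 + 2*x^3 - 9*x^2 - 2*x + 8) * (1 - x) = -x^5 - x^4 + 11*x^3 - 7*x^2 - 10*x + 8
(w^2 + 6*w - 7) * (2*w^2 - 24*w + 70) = 2*w^4 - 12*w^3 - 88*w^2 + 588*w - 490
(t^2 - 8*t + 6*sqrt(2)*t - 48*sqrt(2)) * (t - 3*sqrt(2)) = t^3 - 8*t^2 + 3*sqrt(2)*t^2 - 36*t - 24*sqrt(2)*t + 288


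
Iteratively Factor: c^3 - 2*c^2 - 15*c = (c - 5)*(c^2 + 3*c) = c*(c - 5)*(c + 3)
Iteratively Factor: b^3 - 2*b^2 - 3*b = (b + 1)*(b^2 - 3*b) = b*(b + 1)*(b - 3)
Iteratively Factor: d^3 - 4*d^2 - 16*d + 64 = (d - 4)*(d^2 - 16) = (d - 4)*(d + 4)*(d - 4)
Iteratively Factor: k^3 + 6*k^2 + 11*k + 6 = (k + 1)*(k^2 + 5*k + 6) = (k + 1)*(k + 3)*(k + 2)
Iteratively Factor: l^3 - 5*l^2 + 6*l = (l - 3)*(l^2 - 2*l) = l*(l - 3)*(l - 2)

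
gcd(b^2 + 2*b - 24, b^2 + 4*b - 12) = b + 6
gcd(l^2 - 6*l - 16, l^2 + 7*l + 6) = 1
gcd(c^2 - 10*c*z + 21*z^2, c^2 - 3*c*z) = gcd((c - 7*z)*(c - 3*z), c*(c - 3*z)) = -c + 3*z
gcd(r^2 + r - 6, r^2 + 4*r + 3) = r + 3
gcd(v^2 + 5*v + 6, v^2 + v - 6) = v + 3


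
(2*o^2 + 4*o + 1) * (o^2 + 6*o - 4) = 2*o^4 + 16*o^3 + 17*o^2 - 10*o - 4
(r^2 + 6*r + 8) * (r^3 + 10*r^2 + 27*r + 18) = r^5 + 16*r^4 + 95*r^3 + 260*r^2 + 324*r + 144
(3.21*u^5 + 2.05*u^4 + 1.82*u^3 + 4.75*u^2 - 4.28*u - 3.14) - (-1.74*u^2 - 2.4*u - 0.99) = 3.21*u^5 + 2.05*u^4 + 1.82*u^3 + 6.49*u^2 - 1.88*u - 2.15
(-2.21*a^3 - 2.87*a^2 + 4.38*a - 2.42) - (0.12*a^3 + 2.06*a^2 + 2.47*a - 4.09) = -2.33*a^3 - 4.93*a^2 + 1.91*a + 1.67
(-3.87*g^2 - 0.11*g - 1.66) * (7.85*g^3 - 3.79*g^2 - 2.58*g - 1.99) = -30.3795*g^5 + 13.8038*g^4 - 2.6295*g^3 + 14.2765*g^2 + 4.5017*g + 3.3034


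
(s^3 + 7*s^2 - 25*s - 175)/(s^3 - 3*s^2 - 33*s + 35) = (s^2 + 2*s - 35)/(s^2 - 8*s + 7)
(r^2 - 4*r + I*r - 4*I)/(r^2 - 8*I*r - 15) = (r^2 + r*(-4 + I) - 4*I)/(r^2 - 8*I*r - 15)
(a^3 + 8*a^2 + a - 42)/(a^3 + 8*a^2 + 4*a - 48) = (a^2 + 10*a + 21)/(a^2 + 10*a + 24)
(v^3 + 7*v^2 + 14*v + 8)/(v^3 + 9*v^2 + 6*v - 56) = (v^2 + 3*v + 2)/(v^2 + 5*v - 14)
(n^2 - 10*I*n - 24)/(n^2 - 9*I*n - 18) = (n - 4*I)/(n - 3*I)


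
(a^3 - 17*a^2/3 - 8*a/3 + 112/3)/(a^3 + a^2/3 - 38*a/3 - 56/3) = (a - 4)/(a + 2)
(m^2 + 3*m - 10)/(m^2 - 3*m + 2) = (m + 5)/(m - 1)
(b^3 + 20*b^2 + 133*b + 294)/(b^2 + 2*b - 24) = (b^2 + 14*b + 49)/(b - 4)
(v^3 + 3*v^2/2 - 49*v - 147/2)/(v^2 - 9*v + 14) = (2*v^2 + 17*v + 21)/(2*(v - 2))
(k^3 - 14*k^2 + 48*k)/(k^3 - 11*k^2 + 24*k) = (k - 6)/(k - 3)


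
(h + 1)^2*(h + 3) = h^3 + 5*h^2 + 7*h + 3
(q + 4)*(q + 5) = q^2 + 9*q + 20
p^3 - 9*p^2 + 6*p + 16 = (p - 8)*(p - 2)*(p + 1)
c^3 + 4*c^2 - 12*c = c*(c - 2)*(c + 6)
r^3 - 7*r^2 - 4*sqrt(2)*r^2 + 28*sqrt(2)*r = r*(r - 7)*(r - 4*sqrt(2))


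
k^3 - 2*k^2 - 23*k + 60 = (k - 4)*(k - 3)*(k + 5)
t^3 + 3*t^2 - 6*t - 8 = (t - 2)*(t + 1)*(t + 4)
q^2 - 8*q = q*(q - 8)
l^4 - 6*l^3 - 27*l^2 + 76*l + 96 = (l - 8)*(l - 3)*(l + 1)*(l + 4)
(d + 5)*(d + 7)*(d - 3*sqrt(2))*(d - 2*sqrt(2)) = d^4 - 5*sqrt(2)*d^3 + 12*d^3 - 60*sqrt(2)*d^2 + 47*d^2 - 175*sqrt(2)*d + 144*d + 420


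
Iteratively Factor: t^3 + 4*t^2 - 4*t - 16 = (t + 4)*(t^2 - 4) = (t + 2)*(t + 4)*(t - 2)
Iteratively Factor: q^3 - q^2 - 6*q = (q - 3)*(q^2 + 2*q) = q*(q - 3)*(q + 2)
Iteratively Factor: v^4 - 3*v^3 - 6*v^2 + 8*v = (v + 2)*(v^3 - 5*v^2 + 4*v) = (v - 1)*(v + 2)*(v^2 - 4*v) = v*(v - 1)*(v + 2)*(v - 4)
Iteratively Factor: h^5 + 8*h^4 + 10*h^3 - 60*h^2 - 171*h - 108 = (h + 3)*(h^4 + 5*h^3 - 5*h^2 - 45*h - 36) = (h + 1)*(h + 3)*(h^3 + 4*h^2 - 9*h - 36) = (h - 3)*(h + 1)*(h + 3)*(h^2 + 7*h + 12) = (h - 3)*(h + 1)*(h + 3)*(h + 4)*(h + 3)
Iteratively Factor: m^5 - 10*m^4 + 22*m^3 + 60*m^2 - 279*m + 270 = (m - 2)*(m^4 - 8*m^3 + 6*m^2 + 72*m - 135) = (m - 3)*(m - 2)*(m^3 - 5*m^2 - 9*m + 45) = (m - 3)^2*(m - 2)*(m^2 - 2*m - 15) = (m - 5)*(m - 3)^2*(m - 2)*(m + 3)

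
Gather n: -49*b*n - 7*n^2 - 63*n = -7*n^2 + n*(-49*b - 63)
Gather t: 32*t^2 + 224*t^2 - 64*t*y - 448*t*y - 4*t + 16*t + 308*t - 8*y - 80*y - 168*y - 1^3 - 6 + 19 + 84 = 256*t^2 + t*(320 - 512*y) - 256*y + 96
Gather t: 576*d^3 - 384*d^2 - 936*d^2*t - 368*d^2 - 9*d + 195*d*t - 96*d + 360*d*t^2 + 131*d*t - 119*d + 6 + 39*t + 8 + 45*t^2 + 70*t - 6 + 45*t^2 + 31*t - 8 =576*d^3 - 752*d^2 - 224*d + t^2*(360*d + 90) + t*(-936*d^2 + 326*d + 140)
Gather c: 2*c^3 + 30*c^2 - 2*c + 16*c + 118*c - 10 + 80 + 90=2*c^3 + 30*c^2 + 132*c + 160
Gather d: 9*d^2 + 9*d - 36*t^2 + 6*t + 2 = 9*d^2 + 9*d - 36*t^2 + 6*t + 2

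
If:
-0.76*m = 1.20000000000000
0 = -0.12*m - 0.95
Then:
No Solution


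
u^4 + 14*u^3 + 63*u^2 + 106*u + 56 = (u + 1)*(u + 2)*(u + 4)*(u + 7)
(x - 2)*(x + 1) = x^2 - x - 2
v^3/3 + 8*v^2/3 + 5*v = v*(v/3 + 1)*(v + 5)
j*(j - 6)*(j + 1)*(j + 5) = j^4 - 31*j^2 - 30*j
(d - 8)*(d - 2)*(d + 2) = d^3 - 8*d^2 - 4*d + 32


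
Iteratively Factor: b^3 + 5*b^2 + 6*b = (b)*(b^2 + 5*b + 6) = b*(b + 2)*(b + 3)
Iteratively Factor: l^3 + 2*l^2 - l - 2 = (l + 1)*(l^2 + l - 2) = (l + 1)*(l + 2)*(l - 1)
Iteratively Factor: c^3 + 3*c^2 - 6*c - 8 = (c - 2)*(c^2 + 5*c + 4) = (c - 2)*(c + 1)*(c + 4)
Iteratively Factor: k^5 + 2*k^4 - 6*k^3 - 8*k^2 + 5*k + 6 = (k + 1)*(k^4 + k^3 - 7*k^2 - k + 6) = (k - 2)*(k + 1)*(k^3 + 3*k^2 - k - 3) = (k - 2)*(k - 1)*(k + 1)*(k^2 + 4*k + 3) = (k - 2)*(k - 1)*(k + 1)*(k + 3)*(k + 1)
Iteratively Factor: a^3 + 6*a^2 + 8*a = (a)*(a^2 + 6*a + 8) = a*(a + 4)*(a + 2)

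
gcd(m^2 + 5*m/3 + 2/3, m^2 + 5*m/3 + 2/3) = m^2 + 5*m/3 + 2/3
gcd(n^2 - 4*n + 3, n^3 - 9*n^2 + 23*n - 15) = n^2 - 4*n + 3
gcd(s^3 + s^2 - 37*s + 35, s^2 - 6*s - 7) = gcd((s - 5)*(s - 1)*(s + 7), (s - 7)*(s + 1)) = 1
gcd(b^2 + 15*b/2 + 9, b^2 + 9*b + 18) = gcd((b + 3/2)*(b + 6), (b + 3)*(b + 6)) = b + 6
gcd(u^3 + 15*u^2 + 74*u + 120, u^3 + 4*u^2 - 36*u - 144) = u^2 + 10*u + 24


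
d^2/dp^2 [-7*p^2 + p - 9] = -14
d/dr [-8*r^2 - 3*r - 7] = -16*r - 3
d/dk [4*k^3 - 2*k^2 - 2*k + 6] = 12*k^2 - 4*k - 2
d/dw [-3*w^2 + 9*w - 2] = 9 - 6*w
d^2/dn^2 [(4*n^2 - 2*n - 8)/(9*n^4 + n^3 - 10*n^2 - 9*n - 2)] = 4*(486*n^8 - 432*n^7 - 3130*n^6 + 699*n^5 + 3489*n^4 + 527*n^3 - 1656*n^2 - 1044*n - 218)/(729*n^12 + 243*n^11 - 2403*n^10 - 2726*n^9 + 1698*n^8 + 5025*n^7 + 2801*n^6 - 1365*n^5 - 2814*n^4 - 1797*n^3 - 606*n^2 - 108*n - 8)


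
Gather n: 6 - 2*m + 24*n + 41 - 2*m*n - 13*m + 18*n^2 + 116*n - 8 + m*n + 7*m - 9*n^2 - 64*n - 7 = -8*m + 9*n^2 + n*(76 - m) + 32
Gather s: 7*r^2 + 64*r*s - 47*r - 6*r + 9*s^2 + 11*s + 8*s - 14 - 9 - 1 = 7*r^2 - 53*r + 9*s^2 + s*(64*r + 19) - 24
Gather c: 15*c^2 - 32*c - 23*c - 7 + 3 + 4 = 15*c^2 - 55*c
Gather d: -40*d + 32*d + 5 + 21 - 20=6 - 8*d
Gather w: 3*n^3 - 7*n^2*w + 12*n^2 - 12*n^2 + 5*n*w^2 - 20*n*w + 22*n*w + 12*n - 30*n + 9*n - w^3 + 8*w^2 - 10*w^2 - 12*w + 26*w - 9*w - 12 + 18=3*n^3 - 9*n - w^3 + w^2*(5*n - 2) + w*(-7*n^2 + 2*n + 5) + 6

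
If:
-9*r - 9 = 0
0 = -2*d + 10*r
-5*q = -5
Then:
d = -5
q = 1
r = -1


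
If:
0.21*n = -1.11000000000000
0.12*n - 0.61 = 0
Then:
No Solution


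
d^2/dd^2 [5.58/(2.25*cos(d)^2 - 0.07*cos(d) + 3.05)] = (-112.995*(1 - cos(d)^2)^2 + 2.63655*cos(d)^3 + 96.646158*cos(d)^2 - 6.46443*cos(d) + 36.464184)/(2.25*cos(d)^2 - 0.07*cos(d) + 3.05)^3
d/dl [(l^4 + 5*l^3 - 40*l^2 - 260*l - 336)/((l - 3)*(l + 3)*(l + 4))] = (l^4 + 17*l^2 + 150*l + 396)/(l^4 - 18*l^2 + 81)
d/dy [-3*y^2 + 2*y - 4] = 2 - 6*y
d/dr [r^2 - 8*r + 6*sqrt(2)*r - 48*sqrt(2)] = 2*r - 8 + 6*sqrt(2)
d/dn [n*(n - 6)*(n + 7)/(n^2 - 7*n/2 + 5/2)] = 4*(n^4 - 7*n^3 + 46*n^2 + 5*n - 105)/(4*n^4 - 28*n^3 + 69*n^2 - 70*n + 25)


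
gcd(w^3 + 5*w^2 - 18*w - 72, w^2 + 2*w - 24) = w^2 + 2*w - 24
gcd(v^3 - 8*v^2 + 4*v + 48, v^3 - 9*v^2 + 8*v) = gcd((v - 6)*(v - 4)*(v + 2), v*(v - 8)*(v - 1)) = 1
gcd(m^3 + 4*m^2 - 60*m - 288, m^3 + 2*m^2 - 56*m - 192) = m^2 - 2*m - 48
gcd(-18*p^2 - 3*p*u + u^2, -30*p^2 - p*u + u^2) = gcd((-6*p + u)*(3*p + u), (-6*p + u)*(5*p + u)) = 6*p - u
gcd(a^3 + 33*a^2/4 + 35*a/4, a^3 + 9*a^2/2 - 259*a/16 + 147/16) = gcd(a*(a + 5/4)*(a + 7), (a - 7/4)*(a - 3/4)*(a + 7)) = a + 7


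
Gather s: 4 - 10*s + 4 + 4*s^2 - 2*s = 4*s^2 - 12*s + 8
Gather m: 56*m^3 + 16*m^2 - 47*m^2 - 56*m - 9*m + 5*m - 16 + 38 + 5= 56*m^3 - 31*m^2 - 60*m + 27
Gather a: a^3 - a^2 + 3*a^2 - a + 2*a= a^3 + 2*a^2 + a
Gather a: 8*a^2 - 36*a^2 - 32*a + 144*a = -28*a^2 + 112*a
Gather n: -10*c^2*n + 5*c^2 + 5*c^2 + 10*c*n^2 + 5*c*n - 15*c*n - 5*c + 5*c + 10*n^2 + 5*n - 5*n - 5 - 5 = 10*c^2 + n^2*(10*c + 10) + n*(-10*c^2 - 10*c) - 10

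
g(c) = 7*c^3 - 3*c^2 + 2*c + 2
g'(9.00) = 1649.00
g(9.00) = 4880.00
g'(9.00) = 1649.00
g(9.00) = 4880.00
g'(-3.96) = 355.07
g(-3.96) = -487.66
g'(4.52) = 403.92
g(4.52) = 596.17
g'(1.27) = 28.25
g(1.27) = 14.04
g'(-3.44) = 271.15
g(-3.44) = -325.33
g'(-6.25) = 859.81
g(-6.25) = -1836.67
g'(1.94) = 69.40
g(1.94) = 45.70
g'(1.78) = 57.86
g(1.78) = 35.53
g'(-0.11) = 2.91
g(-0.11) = 1.73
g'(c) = 21*c^2 - 6*c + 2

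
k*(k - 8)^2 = k^3 - 16*k^2 + 64*k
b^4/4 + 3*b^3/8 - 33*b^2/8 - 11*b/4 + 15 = (b/4 + 1)*(b - 3)*(b - 2)*(b + 5/2)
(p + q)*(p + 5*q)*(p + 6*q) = p^3 + 12*p^2*q + 41*p*q^2 + 30*q^3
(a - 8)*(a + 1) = a^2 - 7*a - 8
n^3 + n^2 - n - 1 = (n - 1)*(n + 1)^2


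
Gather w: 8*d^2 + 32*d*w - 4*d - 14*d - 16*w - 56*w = 8*d^2 - 18*d + w*(32*d - 72)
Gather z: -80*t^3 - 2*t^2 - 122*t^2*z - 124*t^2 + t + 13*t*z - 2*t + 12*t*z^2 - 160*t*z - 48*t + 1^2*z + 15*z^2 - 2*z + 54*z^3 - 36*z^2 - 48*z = -80*t^3 - 126*t^2 - 49*t + 54*z^3 + z^2*(12*t - 21) + z*(-122*t^2 - 147*t - 49)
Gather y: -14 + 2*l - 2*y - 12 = 2*l - 2*y - 26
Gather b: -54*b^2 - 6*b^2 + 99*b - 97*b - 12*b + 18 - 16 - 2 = -60*b^2 - 10*b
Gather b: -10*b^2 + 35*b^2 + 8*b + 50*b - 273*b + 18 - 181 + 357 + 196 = 25*b^2 - 215*b + 390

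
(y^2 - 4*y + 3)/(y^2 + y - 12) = (y - 1)/(y + 4)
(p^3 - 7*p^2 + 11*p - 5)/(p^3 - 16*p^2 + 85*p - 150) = (p^2 - 2*p + 1)/(p^2 - 11*p + 30)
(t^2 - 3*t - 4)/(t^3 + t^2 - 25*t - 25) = (t - 4)/(t^2 - 25)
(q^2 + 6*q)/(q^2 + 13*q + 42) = q/(q + 7)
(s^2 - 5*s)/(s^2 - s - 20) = s/(s + 4)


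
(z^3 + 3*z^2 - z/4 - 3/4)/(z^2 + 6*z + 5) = (4*z^3 + 12*z^2 - z - 3)/(4*(z^2 + 6*z + 5))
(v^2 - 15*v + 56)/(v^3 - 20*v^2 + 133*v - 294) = (v - 8)/(v^2 - 13*v + 42)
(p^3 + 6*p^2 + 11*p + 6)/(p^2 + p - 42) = (p^3 + 6*p^2 + 11*p + 6)/(p^2 + p - 42)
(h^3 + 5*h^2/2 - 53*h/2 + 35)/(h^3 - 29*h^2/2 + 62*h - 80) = (h^2 + 5*h - 14)/(h^2 - 12*h + 32)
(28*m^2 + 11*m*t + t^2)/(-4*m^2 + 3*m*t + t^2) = (7*m + t)/(-m + t)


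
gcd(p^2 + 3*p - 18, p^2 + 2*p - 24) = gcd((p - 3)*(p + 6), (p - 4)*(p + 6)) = p + 6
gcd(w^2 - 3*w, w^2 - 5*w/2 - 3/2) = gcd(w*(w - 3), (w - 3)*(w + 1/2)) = w - 3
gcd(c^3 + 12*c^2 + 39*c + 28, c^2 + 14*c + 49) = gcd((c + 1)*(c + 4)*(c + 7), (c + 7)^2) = c + 7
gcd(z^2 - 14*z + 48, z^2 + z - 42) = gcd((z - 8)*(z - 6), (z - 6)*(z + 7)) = z - 6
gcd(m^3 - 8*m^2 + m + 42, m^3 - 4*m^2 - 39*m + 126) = m^2 - 10*m + 21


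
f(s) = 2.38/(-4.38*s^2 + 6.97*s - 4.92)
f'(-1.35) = -0.09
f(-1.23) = -0.12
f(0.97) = -1.04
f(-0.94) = -0.16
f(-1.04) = -0.14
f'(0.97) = 0.70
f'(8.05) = 0.00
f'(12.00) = 0.00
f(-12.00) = -0.00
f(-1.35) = -0.11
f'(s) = 2.38*(8.76*s - 6.97)/(-4.38*s^2 + 6.97*s - 4.92)^2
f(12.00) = -0.00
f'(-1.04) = -0.13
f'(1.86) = 0.44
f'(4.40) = 0.02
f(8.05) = -0.01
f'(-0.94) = -0.15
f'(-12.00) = -0.00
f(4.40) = -0.04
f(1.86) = -0.33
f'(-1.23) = -0.10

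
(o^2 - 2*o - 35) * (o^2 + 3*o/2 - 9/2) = o^4 - o^3/2 - 85*o^2/2 - 87*o/2 + 315/2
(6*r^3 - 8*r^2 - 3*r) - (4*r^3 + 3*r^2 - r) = 2*r^3 - 11*r^2 - 2*r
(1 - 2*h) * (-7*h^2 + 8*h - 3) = 14*h^3 - 23*h^2 + 14*h - 3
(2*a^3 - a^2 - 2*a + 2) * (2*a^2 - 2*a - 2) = 4*a^5 - 6*a^4 - 6*a^3 + 10*a^2 - 4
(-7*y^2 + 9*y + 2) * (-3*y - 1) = 21*y^3 - 20*y^2 - 15*y - 2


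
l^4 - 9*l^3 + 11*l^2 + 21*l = l*(l - 7)*(l - 3)*(l + 1)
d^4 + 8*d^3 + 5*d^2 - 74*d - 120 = (d - 3)*(d + 2)*(d + 4)*(d + 5)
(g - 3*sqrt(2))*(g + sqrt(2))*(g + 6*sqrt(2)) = g^3 + 4*sqrt(2)*g^2 - 30*g - 36*sqrt(2)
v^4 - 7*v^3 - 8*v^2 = v^2*(v - 8)*(v + 1)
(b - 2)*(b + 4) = b^2 + 2*b - 8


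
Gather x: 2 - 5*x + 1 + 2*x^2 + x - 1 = 2*x^2 - 4*x + 2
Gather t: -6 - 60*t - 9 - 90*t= -150*t - 15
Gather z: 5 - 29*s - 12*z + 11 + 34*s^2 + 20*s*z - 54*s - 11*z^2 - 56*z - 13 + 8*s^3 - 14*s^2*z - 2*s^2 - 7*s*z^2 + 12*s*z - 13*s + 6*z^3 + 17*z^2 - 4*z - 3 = 8*s^3 + 32*s^2 - 96*s + 6*z^3 + z^2*(6 - 7*s) + z*(-14*s^2 + 32*s - 72)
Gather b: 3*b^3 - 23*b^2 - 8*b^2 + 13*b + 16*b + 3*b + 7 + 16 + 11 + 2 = 3*b^3 - 31*b^2 + 32*b + 36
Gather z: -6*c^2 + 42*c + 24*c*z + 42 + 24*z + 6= -6*c^2 + 42*c + z*(24*c + 24) + 48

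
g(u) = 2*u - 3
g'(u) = 2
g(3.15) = 3.30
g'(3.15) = 2.00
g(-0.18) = -3.36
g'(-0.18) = 2.00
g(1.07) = -0.86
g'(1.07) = 2.00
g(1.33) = -0.34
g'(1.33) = 2.00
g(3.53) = 4.06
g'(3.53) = 2.00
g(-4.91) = -12.82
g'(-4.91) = 2.00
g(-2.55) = -8.10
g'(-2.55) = 2.00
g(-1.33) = -5.66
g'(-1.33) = 2.00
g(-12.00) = -27.00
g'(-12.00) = 2.00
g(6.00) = 9.00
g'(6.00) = 2.00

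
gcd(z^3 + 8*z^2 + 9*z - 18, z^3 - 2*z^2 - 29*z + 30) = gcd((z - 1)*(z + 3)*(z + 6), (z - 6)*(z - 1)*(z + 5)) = z - 1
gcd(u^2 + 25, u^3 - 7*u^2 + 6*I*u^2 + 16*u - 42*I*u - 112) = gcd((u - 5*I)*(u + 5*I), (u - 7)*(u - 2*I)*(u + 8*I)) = 1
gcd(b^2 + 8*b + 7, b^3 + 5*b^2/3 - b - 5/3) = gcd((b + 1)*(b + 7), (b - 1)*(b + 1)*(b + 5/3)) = b + 1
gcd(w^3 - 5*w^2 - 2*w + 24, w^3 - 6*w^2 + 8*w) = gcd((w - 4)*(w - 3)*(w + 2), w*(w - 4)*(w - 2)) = w - 4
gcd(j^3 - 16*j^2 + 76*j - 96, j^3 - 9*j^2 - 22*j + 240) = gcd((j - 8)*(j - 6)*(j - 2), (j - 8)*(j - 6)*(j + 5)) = j^2 - 14*j + 48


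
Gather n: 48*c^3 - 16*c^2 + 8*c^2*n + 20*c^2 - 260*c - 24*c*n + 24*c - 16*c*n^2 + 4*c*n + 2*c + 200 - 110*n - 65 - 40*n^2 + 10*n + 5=48*c^3 + 4*c^2 - 234*c + n^2*(-16*c - 40) + n*(8*c^2 - 20*c - 100) + 140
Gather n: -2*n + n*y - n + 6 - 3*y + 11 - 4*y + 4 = n*(y - 3) - 7*y + 21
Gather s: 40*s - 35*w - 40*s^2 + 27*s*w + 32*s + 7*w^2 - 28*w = -40*s^2 + s*(27*w + 72) + 7*w^2 - 63*w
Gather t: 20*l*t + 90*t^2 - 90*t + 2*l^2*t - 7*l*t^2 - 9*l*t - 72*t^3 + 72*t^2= -72*t^3 + t^2*(162 - 7*l) + t*(2*l^2 + 11*l - 90)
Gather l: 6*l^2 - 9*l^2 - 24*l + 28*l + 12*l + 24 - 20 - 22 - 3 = -3*l^2 + 16*l - 21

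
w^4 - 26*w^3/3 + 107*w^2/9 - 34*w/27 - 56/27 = (w - 7)*(w - 4/3)*(w - 2/3)*(w + 1/3)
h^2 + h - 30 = (h - 5)*(h + 6)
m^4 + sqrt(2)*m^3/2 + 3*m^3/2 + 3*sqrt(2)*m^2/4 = m^2*(m + 3/2)*(m + sqrt(2)/2)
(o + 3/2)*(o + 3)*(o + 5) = o^3 + 19*o^2/2 + 27*o + 45/2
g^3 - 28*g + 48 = (g - 4)*(g - 2)*(g + 6)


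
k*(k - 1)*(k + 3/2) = k^3 + k^2/2 - 3*k/2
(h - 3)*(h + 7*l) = h^2 + 7*h*l - 3*h - 21*l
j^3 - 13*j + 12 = (j - 3)*(j - 1)*(j + 4)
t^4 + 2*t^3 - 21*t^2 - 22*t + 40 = (t - 4)*(t - 1)*(t + 2)*(t + 5)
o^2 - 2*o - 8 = (o - 4)*(o + 2)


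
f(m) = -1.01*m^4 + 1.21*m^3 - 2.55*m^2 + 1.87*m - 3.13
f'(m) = -4.04*m^3 + 3.63*m^2 - 5.1*m + 1.87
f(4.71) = -421.52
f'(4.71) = -363.75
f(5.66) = -891.38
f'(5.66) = -643.25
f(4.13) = -247.51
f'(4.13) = -241.87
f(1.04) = -3.76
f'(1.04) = -4.05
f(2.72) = -47.84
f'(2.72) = -66.45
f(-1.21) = -13.43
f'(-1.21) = 20.51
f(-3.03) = -151.00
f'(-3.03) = 163.03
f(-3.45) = -232.71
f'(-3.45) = 228.57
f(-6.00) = -1676.47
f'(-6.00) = 1035.79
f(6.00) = -1131.31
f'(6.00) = -770.69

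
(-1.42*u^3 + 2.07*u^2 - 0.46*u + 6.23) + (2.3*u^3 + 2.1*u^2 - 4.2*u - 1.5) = 0.88*u^3 + 4.17*u^2 - 4.66*u + 4.73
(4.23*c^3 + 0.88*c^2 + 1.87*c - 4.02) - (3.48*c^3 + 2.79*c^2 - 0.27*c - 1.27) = 0.75*c^3 - 1.91*c^2 + 2.14*c - 2.75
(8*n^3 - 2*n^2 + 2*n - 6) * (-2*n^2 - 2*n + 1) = -16*n^5 - 12*n^4 + 8*n^3 + 6*n^2 + 14*n - 6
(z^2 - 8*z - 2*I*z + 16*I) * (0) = 0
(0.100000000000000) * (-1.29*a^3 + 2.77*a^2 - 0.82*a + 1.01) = -0.129*a^3 + 0.277*a^2 - 0.082*a + 0.101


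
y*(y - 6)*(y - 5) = y^3 - 11*y^2 + 30*y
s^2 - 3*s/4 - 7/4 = (s - 7/4)*(s + 1)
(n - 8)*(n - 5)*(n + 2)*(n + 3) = n^4 - 8*n^3 - 19*n^2 + 122*n + 240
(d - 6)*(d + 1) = d^2 - 5*d - 6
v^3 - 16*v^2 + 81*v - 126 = (v - 7)*(v - 6)*(v - 3)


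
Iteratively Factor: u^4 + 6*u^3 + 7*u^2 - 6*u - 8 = (u - 1)*(u^3 + 7*u^2 + 14*u + 8) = (u - 1)*(u + 4)*(u^2 + 3*u + 2) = (u - 1)*(u + 2)*(u + 4)*(u + 1)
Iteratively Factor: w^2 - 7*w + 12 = (w - 4)*(w - 3)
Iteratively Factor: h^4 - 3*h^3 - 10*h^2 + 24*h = (h)*(h^3 - 3*h^2 - 10*h + 24) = h*(h - 2)*(h^2 - h - 12) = h*(h - 4)*(h - 2)*(h + 3)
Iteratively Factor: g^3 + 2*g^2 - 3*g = (g)*(g^2 + 2*g - 3) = g*(g - 1)*(g + 3)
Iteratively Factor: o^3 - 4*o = (o)*(o^2 - 4) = o*(o - 2)*(o + 2)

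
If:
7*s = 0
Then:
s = 0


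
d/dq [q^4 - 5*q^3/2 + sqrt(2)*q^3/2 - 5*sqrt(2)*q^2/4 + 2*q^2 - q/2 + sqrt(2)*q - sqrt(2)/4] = 4*q^3 - 15*q^2/2 + 3*sqrt(2)*q^2/2 - 5*sqrt(2)*q/2 + 4*q - 1/2 + sqrt(2)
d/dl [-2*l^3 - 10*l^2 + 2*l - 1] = -6*l^2 - 20*l + 2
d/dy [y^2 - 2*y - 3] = 2*y - 2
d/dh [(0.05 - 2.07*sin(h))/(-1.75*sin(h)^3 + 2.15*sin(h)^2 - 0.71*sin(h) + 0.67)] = (-7.245*sin(h)^3 + 4.713*sin(h)^2 - 0.215*sin(h) - 1.3514)*cos(h)/(3.0625*sin(h)^6 - 7.525*sin(h)^5 + 7.1075*sin(h)^4 - 5.398*sin(h)^3 + 3.3851*sin(h)^2 - 0.9514*sin(h) + 0.4489)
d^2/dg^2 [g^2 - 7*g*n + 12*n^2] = 2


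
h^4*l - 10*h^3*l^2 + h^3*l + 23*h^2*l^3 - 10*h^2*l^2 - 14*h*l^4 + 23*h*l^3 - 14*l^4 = (h - 7*l)*(h - 2*l)*(h - l)*(h*l + l)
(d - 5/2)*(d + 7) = d^2 + 9*d/2 - 35/2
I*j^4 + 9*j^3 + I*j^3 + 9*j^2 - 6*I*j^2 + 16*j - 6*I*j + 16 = (j - 8*I)*(j - 2*I)*(j + I)*(I*j + I)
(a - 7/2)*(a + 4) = a^2 + a/2 - 14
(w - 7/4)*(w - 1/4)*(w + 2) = w^3 - 57*w/16 + 7/8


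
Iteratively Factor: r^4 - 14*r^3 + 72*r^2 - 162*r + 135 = (r - 5)*(r^3 - 9*r^2 + 27*r - 27) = (r - 5)*(r - 3)*(r^2 - 6*r + 9) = (r - 5)*(r - 3)^2*(r - 3)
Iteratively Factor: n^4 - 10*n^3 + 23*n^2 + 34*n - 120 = (n - 3)*(n^3 - 7*n^2 + 2*n + 40) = (n - 4)*(n - 3)*(n^2 - 3*n - 10) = (n - 4)*(n - 3)*(n + 2)*(n - 5)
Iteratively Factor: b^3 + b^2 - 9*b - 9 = (b + 1)*(b^2 - 9) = (b + 1)*(b + 3)*(b - 3)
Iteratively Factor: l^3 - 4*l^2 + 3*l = (l - 1)*(l^2 - 3*l) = (l - 3)*(l - 1)*(l)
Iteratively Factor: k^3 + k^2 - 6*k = (k)*(k^2 + k - 6) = k*(k + 3)*(k - 2)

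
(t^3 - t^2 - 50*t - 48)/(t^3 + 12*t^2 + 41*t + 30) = (t - 8)/(t + 5)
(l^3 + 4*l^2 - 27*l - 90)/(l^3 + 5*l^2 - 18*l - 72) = (l - 5)/(l - 4)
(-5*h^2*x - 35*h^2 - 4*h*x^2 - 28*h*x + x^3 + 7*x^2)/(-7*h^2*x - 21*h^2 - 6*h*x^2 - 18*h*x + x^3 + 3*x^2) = (-5*h*x - 35*h + x^2 + 7*x)/(-7*h*x - 21*h + x^2 + 3*x)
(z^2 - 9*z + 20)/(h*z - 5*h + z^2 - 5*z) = (z - 4)/(h + z)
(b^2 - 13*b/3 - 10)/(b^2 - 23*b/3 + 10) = (3*b + 5)/(3*b - 5)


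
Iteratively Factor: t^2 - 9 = (t - 3)*(t + 3)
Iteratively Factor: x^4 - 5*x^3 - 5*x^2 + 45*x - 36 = (x - 3)*(x^3 - 2*x^2 - 11*x + 12) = (x - 3)*(x - 1)*(x^2 - x - 12) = (x - 4)*(x - 3)*(x - 1)*(x + 3)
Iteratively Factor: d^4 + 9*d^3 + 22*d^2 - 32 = (d + 2)*(d^3 + 7*d^2 + 8*d - 16) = (d + 2)*(d + 4)*(d^2 + 3*d - 4) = (d - 1)*(d + 2)*(d + 4)*(d + 4)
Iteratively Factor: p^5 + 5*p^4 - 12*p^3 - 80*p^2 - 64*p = (p + 1)*(p^4 + 4*p^3 - 16*p^2 - 64*p) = (p + 1)*(p + 4)*(p^3 - 16*p) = (p + 1)*(p + 4)^2*(p^2 - 4*p) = p*(p + 1)*(p + 4)^2*(p - 4)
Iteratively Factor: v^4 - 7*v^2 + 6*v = (v - 2)*(v^3 + 2*v^2 - 3*v) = (v - 2)*(v + 3)*(v^2 - v) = v*(v - 2)*(v + 3)*(v - 1)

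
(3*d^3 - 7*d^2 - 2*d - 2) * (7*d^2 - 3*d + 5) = 21*d^5 - 58*d^4 + 22*d^3 - 43*d^2 - 4*d - 10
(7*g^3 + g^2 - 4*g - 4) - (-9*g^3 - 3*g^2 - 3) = 16*g^3 + 4*g^2 - 4*g - 1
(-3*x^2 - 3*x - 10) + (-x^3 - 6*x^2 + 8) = -x^3 - 9*x^2 - 3*x - 2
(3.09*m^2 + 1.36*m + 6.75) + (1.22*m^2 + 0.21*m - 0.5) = 4.31*m^2 + 1.57*m + 6.25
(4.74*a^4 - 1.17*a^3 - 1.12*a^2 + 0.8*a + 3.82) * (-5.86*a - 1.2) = -27.7764*a^5 + 1.1682*a^4 + 7.9672*a^3 - 3.344*a^2 - 23.3452*a - 4.584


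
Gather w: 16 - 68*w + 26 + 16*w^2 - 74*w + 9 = 16*w^2 - 142*w + 51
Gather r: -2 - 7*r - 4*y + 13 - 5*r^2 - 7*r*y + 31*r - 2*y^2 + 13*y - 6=-5*r^2 + r*(24 - 7*y) - 2*y^2 + 9*y + 5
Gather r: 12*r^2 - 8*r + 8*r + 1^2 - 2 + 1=12*r^2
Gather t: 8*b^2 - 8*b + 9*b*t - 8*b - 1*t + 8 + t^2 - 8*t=8*b^2 - 16*b + t^2 + t*(9*b - 9) + 8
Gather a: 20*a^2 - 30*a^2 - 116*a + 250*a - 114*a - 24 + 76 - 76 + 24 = -10*a^2 + 20*a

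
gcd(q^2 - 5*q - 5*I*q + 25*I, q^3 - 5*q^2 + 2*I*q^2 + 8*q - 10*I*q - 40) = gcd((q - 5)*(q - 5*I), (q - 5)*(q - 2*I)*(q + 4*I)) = q - 5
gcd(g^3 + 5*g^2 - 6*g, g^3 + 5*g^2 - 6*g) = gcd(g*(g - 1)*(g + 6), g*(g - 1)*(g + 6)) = g^3 + 5*g^2 - 6*g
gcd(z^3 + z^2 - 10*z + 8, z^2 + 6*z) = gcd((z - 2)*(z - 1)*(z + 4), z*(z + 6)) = 1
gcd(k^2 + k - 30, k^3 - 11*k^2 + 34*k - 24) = 1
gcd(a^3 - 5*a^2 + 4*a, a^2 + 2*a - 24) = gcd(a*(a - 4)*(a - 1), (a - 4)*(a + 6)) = a - 4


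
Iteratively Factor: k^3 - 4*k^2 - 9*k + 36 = (k + 3)*(k^2 - 7*k + 12) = (k - 3)*(k + 3)*(k - 4)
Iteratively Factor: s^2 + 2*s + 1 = (s + 1)*(s + 1)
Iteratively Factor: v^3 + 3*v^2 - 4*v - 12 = (v + 2)*(v^2 + v - 6) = (v - 2)*(v + 2)*(v + 3)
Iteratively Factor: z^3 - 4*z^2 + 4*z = (z - 2)*(z^2 - 2*z) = z*(z - 2)*(z - 2)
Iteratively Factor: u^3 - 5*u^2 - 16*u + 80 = (u - 4)*(u^2 - u - 20) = (u - 5)*(u - 4)*(u + 4)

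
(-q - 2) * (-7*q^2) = 7*q^3 + 14*q^2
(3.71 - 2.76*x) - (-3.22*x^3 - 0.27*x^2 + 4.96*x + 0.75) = 3.22*x^3 + 0.27*x^2 - 7.72*x + 2.96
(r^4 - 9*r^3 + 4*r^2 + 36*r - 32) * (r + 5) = r^5 - 4*r^4 - 41*r^3 + 56*r^2 + 148*r - 160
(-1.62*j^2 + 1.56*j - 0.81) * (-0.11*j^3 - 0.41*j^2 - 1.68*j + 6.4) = 0.1782*j^5 + 0.4926*j^4 + 2.1711*j^3 - 12.6567*j^2 + 11.3448*j - 5.184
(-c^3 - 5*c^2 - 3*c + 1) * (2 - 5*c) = 5*c^4 + 23*c^3 + 5*c^2 - 11*c + 2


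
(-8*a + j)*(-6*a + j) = 48*a^2 - 14*a*j + j^2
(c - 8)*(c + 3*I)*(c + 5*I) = c^3 - 8*c^2 + 8*I*c^2 - 15*c - 64*I*c + 120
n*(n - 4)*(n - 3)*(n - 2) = n^4 - 9*n^3 + 26*n^2 - 24*n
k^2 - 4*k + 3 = (k - 3)*(k - 1)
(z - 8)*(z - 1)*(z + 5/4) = z^3 - 31*z^2/4 - 13*z/4 + 10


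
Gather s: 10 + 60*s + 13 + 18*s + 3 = 78*s + 26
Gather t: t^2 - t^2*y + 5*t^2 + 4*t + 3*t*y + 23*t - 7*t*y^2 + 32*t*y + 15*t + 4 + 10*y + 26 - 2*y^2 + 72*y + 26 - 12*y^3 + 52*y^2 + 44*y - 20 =t^2*(6 - y) + t*(-7*y^2 + 35*y + 42) - 12*y^3 + 50*y^2 + 126*y + 36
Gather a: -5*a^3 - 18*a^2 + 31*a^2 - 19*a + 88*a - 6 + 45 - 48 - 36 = -5*a^3 + 13*a^2 + 69*a - 45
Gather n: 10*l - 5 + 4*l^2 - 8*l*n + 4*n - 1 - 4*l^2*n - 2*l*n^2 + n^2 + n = 4*l^2 + 10*l + n^2*(1 - 2*l) + n*(-4*l^2 - 8*l + 5) - 6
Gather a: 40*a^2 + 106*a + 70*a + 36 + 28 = 40*a^2 + 176*a + 64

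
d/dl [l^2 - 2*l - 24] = 2*l - 2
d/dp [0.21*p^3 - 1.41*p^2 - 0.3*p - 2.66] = 0.63*p^2 - 2.82*p - 0.3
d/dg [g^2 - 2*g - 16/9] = 2*g - 2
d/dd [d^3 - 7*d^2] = d*(3*d - 14)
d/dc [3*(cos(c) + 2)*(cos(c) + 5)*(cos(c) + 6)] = 3*(3*sin(c)^2 - 26*cos(c) - 55)*sin(c)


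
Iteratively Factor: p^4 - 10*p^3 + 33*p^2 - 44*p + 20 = (p - 2)*(p^3 - 8*p^2 + 17*p - 10) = (p - 2)^2*(p^2 - 6*p + 5) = (p - 2)^2*(p - 1)*(p - 5)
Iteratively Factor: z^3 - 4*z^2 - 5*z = (z + 1)*(z^2 - 5*z) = z*(z + 1)*(z - 5)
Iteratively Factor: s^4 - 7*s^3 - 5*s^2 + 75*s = (s - 5)*(s^3 - 2*s^2 - 15*s) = (s - 5)^2*(s^2 + 3*s) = (s - 5)^2*(s + 3)*(s)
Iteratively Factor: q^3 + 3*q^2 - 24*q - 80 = (q - 5)*(q^2 + 8*q + 16) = (q - 5)*(q + 4)*(q + 4)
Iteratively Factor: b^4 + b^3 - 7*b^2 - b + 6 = (b + 3)*(b^3 - 2*b^2 - b + 2) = (b - 1)*(b + 3)*(b^2 - b - 2) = (b - 1)*(b + 1)*(b + 3)*(b - 2)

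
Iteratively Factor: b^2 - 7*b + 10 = (b - 5)*(b - 2)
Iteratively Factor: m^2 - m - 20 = (m + 4)*(m - 5)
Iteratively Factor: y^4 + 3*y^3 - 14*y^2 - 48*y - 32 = (y + 4)*(y^3 - y^2 - 10*y - 8) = (y - 4)*(y + 4)*(y^2 + 3*y + 2) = (y - 4)*(y + 1)*(y + 4)*(y + 2)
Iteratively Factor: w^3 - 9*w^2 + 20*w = (w - 5)*(w^2 - 4*w) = w*(w - 5)*(w - 4)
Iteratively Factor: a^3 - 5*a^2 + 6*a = (a - 3)*(a^2 - 2*a) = (a - 3)*(a - 2)*(a)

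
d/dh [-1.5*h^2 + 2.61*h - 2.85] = 2.61 - 3.0*h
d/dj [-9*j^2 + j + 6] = 1 - 18*j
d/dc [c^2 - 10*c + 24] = 2*c - 10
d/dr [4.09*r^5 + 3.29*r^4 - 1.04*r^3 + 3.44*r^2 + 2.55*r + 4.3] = 20.45*r^4 + 13.16*r^3 - 3.12*r^2 + 6.88*r + 2.55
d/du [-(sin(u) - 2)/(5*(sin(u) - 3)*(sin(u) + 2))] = (sin(u)^2 - 4*sin(u) + 8)*cos(u)/(5*(sin(u) - 3)^2*(sin(u) + 2)^2)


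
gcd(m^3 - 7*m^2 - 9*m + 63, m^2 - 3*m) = m - 3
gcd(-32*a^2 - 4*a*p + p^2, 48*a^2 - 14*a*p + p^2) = -8*a + p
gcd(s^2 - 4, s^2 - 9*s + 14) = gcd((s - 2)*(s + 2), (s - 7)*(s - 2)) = s - 2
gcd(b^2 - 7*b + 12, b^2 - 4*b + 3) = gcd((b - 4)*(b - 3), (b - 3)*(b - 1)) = b - 3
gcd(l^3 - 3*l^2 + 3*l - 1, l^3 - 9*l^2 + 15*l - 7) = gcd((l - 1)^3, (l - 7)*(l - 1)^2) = l^2 - 2*l + 1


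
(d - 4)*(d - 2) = d^2 - 6*d + 8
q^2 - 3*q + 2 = (q - 2)*(q - 1)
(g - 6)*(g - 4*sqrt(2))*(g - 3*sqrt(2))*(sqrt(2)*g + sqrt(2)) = sqrt(2)*g^4 - 14*g^3 - 5*sqrt(2)*g^3 + 18*sqrt(2)*g^2 + 70*g^2 - 120*sqrt(2)*g + 84*g - 144*sqrt(2)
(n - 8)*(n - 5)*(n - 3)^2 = n^4 - 19*n^3 + 127*n^2 - 357*n + 360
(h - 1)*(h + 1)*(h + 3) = h^3 + 3*h^2 - h - 3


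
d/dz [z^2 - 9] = 2*z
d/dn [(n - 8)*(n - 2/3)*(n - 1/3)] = 3*n^2 - 18*n + 74/9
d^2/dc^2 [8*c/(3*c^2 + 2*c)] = 144/(27*c^3 + 54*c^2 + 36*c + 8)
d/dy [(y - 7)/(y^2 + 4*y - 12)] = (y^2 + 4*y - 2*(y - 7)*(y + 2) - 12)/(y^2 + 4*y - 12)^2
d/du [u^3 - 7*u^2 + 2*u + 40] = 3*u^2 - 14*u + 2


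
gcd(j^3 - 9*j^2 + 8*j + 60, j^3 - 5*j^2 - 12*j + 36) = j - 6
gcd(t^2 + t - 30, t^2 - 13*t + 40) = t - 5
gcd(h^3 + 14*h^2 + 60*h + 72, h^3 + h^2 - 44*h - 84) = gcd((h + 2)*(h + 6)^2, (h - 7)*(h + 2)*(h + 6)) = h^2 + 8*h + 12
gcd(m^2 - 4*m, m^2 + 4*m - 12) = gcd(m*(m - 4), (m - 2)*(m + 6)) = 1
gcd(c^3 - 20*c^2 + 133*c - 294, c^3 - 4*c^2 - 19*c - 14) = c - 7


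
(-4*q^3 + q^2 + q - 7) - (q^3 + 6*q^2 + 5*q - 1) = -5*q^3 - 5*q^2 - 4*q - 6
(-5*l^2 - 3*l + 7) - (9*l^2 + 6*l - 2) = -14*l^2 - 9*l + 9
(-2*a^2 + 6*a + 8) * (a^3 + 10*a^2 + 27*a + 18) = -2*a^5 - 14*a^4 + 14*a^3 + 206*a^2 + 324*a + 144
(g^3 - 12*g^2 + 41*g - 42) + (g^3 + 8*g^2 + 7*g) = 2*g^3 - 4*g^2 + 48*g - 42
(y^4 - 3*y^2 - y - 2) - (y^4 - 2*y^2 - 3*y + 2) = -y^2 + 2*y - 4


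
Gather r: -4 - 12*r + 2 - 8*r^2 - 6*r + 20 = -8*r^2 - 18*r + 18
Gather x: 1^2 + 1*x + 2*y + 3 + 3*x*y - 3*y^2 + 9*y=x*(3*y + 1) - 3*y^2 + 11*y + 4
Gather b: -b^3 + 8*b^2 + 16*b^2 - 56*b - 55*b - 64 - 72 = -b^3 + 24*b^2 - 111*b - 136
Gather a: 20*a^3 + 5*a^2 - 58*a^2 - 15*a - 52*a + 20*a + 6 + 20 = 20*a^3 - 53*a^2 - 47*a + 26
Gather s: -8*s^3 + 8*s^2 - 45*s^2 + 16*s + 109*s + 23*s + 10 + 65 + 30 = -8*s^3 - 37*s^2 + 148*s + 105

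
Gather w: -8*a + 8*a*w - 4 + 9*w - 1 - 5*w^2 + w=-8*a - 5*w^2 + w*(8*a + 10) - 5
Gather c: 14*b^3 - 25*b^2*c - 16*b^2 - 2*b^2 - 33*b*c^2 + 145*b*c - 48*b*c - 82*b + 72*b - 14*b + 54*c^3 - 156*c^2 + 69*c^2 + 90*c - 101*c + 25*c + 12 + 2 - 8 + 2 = 14*b^3 - 18*b^2 - 24*b + 54*c^3 + c^2*(-33*b - 87) + c*(-25*b^2 + 97*b + 14) + 8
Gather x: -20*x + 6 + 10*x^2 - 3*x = 10*x^2 - 23*x + 6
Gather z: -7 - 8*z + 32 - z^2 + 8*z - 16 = 9 - z^2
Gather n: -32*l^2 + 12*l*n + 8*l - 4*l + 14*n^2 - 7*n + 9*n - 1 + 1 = -32*l^2 + 4*l + 14*n^2 + n*(12*l + 2)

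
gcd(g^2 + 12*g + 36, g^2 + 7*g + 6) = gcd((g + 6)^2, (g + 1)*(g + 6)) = g + 6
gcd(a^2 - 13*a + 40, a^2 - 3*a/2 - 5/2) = 1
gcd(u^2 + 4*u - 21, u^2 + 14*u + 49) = u + 7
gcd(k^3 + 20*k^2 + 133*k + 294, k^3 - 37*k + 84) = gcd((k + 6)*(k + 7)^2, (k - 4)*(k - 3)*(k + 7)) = k + 7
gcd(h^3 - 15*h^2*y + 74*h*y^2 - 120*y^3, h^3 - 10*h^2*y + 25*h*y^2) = -h + 5*y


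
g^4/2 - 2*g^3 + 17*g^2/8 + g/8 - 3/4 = (g/2 + 1/4)*(g - 2)*(g - 3/2)*(g - 1)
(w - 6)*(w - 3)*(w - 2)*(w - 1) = w^4 - 12*w^3 + 47*w^2 - 72*w + 36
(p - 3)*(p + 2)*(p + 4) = p^3 + 3*p^2 - 10*p - 24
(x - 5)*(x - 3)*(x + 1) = x^3 - 7*x^2 + 7*x + 15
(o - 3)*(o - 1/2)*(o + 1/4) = o^3 - 13*o^2/4 + 5*o/8 + 3/8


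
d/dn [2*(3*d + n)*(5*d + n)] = 16*d + 4*n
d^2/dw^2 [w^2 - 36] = 2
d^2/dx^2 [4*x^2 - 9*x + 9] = 8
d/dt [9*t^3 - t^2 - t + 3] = 27*t^2 - 2*t - 1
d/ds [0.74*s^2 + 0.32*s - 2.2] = 1.48*s + 0.32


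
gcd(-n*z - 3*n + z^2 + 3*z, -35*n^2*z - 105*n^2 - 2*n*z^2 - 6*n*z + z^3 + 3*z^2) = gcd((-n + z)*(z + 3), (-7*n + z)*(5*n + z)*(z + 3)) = z + 3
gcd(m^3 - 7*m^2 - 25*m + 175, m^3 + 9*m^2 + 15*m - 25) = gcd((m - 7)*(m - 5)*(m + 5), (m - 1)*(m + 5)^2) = m + 5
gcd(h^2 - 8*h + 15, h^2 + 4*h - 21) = h - 3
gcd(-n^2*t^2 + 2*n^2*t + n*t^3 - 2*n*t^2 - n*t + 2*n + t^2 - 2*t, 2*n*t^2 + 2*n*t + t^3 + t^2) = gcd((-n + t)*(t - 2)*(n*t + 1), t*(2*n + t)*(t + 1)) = 1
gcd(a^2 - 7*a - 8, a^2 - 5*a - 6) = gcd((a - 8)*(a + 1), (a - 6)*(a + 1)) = a + 1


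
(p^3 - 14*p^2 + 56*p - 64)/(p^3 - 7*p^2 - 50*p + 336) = (p^2 - 6*p + 8)/(p^2 + p - 42)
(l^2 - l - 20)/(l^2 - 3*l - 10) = (l + 4)/(l + 2)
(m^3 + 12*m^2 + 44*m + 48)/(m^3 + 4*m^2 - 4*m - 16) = (m + 6)/(m - 2)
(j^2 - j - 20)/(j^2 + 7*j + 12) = (j - 5)/(j + 3)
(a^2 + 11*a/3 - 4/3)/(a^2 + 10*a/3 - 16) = (3*a^2 + 11*a - 4)/(3*a^2 + 10*a - 48)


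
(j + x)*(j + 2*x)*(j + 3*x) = j^3 + 6*j^2*x + 11*j*x^2 + 6*x^3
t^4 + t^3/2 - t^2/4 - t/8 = t*(t - 1/2)*(t + 1/2)^2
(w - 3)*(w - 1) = w^2 - 4*w + 3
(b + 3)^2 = b^2 + 6*b + 9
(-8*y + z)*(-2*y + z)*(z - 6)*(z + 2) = 16*y^2*z^2 - 64*y^2*z - 192*y^2 - 10*y*z^3 + 40*y*z^2 + 120*y*z + z^4 - 4*z^3 - 12*z^2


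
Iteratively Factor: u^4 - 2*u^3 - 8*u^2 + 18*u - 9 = (u - 1)*(u^3 - u^2 - 9*u + 9) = (u - 3)*(u - 1)*(u^2 + 2*u - 3) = (u - 3)*(u - 1)*(u + 3)*(u - 1)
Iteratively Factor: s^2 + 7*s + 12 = (s + 4)*(s + 3)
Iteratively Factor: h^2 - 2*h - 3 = (h + 1)*(h - 3)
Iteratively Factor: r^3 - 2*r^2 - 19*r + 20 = (r + 4)*(r^2 - 6*r + 5) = (r - 5)*(r + 4)*(r - 1)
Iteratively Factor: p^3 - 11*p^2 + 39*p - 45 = (p - 5)*(p^2 - 6*p + 9) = (p - 5)*(p - 3)*(p - 3)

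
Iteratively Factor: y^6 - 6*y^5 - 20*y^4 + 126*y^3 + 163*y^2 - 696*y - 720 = (y + 1)*(y^5 - 7*y^4 - 13*y^3 + 139*y^2 + 24*y - 720) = (y - 4)*(y + 1)*(y^4 - 3*y^3 - 25*y^2 + 39*y + 180) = (y - 4)*(y + 1)*(y + 3)*(y^3 - 6*y^2 - 7*y + 60) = (y - 4)*(y + 1)*(y + 3)^2*(y^2 - 9*y + 20) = (y - 4)^2*(y + 1)*(y + 3)^2*(y - 5)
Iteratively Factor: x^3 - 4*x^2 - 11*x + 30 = (x + 3)*(x^2 - 7*x + 10) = (x - 2)*(x + 3)*(x - 5)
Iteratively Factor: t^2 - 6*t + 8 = (t - 4)*(t - 2)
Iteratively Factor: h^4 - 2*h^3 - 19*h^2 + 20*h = (h + 4)*(h^3 - 6*h^2 + 5*h) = (h - 1)*(h + 4)*(h^2 - 5*h) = (h - 5)*(h - 1)*(h + 4)*(h)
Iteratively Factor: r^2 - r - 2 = (r + 1)*(r - 2)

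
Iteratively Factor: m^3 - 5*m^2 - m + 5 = (m - 1)*(m^2 - 4*m - 5) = (m - 1)*(m + 1)*(m - 5)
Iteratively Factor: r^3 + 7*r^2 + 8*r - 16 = (r - 1)*(r^2 + 8*r + 16) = (r - 1)*(r + 4)*(r + 4)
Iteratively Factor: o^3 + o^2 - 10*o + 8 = (o - 2)*(o^2 + 3*o - 4) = (o - 2)*(o + 4)*(o - 1)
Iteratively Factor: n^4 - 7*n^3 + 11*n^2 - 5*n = (n - 1)*(n^3 - 6*n^2 + 5*n) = n*(n - 1)*(n^2 - 6*n + 5) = n*(n - 5)*(n - 1)*(n - 1)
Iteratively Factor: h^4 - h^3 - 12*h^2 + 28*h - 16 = (h - 1)*(h^3 - 12*h + 16) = (h - 2)*(h - 1)*(h^2 + 2*h - 8) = (h - 2)^2*(h - 1)*(h + 4)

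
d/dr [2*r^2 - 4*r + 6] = 4*r - 4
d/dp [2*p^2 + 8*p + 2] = 4*p + 8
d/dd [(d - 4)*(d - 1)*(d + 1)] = 3*d^2 - 8*d - 1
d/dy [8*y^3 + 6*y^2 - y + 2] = 24*y^2 + 12*y - 1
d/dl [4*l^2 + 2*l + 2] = 8*l + 2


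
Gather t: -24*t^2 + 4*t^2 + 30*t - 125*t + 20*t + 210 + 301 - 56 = -20*t^2 - 75*t + 455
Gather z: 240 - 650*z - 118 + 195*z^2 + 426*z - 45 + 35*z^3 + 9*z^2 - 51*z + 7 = 35*z^3 + 204*z^2 - 275*z + 84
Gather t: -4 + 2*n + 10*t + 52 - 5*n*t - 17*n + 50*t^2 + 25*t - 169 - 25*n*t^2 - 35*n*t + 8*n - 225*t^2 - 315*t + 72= -7*n + t^2*(-25*n - 175) + t*(-40*n - 280) - 49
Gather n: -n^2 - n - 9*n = -n^2 - 10*n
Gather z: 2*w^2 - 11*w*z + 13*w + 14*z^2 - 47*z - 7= 2*w^2 + 13*w + 14*z^2 + z*(-11*w - 47) - 7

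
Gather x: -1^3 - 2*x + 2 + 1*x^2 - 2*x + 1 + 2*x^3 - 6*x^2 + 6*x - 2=2*x^3 - 5*x^2 + 2*x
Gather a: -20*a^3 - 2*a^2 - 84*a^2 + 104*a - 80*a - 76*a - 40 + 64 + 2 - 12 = -20*a^3 - 86*a^2 - 52*a + 14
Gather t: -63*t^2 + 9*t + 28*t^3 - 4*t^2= 28*t^3 - 67*t^2 + 9*t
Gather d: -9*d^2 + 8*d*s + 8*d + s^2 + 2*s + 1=-9*d^2 + d*(8*s + 8) + s^2 + 2*s + 1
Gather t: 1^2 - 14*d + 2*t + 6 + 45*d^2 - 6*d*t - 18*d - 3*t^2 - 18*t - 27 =45*d^2 - 32*d - 3*t^2 + t*(-6*d - 16) - 20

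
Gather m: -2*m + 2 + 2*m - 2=0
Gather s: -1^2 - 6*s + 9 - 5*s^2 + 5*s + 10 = -5*s^2 - s + 18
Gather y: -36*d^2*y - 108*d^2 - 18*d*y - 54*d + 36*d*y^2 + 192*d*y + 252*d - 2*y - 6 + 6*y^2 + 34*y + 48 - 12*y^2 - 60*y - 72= -108*d^2 + 198*d + y^2*(36*d - 6) + y*(-36*d^2 + 174*d - 28) - 30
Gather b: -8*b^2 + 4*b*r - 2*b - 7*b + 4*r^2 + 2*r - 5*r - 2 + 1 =-8*b^2 + b*(4*r - 9) + 4*r^2 - 3*r - 1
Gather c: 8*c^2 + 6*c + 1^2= 8*c^2 + 6*c + 1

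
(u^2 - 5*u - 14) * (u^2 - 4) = u^4 - 5*u^3 - 18*u^2 + 20*u + 56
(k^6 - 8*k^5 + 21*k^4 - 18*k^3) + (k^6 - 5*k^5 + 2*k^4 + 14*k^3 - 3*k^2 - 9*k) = 2*k^6 - 13*k^5 + 23*k^4 - 4*k^3 - 3*k^2 - 9*k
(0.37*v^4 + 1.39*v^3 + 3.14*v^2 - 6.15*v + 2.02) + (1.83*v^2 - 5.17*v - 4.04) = 0.37*v^4 + 1.39*v^3 + 4.97*v^2 - 11.32*v - 2.02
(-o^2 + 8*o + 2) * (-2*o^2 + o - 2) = 2*o^4 - 17*o^3 + 6*o^2 - 14*o - 4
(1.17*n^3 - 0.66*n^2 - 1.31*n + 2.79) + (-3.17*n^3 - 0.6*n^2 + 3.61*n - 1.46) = -2.0*n^3 - 1.26*n^2 + 2.3*n + 1.33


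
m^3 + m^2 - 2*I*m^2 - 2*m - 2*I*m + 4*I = (m - 1)*(m + 2)*(m - 2*I)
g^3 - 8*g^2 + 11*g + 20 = (g - 5)*(g - 4)*(g + 1)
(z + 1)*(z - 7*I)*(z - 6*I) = z^3 + z^2 - 13*I*z^2 - 42*z - 13*I*z - 42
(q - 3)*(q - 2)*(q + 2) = q^3 - 3*q^2 - 4*q + 12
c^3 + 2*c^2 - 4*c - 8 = (c - 2)*(c + 2)^2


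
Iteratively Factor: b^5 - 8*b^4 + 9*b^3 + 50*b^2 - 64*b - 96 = (b - 4)*(b^4 - 4*b^3 - 7*b^2 + 22*b + 24) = (b - 4)*(b + 2)*(b^3 - 6*b^2 + 5*b + 12) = (b - 4)^2*(b + 2)*(b^2 - 2*b - 3) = (b - 4)^2*(b + 1)*(b + 2)*(b - 3)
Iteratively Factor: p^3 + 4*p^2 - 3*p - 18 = (p + 3)*(p^2 + p - 6) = (p - 2)*(p + 3)*(p + 3)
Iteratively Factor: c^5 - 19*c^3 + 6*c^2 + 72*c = (c)*(c^4 - 19*c^2 + 6*c + 72) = c*(c + 2)*(c^3 - 2*c^2 - 15*c + 36) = c*(c + 2)*(c + 4)*(c^2 - 6*c + 9) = c*(c - 3)*(c + 2)*(c + 4)*(c - 3)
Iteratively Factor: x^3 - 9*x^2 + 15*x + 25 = (x - 5)*(x^2 - 4*x - 5) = (x - 5)^2*(x + 1)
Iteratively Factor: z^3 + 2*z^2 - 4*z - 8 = (z + 2)*(z^2 - 4) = (z - 2)*(z + 2)*(z + 2)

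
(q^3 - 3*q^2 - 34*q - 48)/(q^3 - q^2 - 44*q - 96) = (q + 2)/(q + 4)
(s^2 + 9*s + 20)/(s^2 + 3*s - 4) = (s + 5)/(s - 1)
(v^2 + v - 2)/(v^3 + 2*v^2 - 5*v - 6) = (v^2 + v - 2)/(v^3 + 2*v^2 - 5*v - 6)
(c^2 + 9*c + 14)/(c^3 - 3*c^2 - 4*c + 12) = (c + 7)/(c^2 - 5*c + 6)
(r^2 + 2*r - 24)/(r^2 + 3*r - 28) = (r + 6)/(r + 7)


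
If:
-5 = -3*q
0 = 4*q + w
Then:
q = 5/3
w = -20/3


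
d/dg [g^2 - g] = 2*g - 1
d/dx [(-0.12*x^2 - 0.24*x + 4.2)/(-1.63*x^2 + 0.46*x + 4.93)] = (-0.4464*x^2 + 12.5088*x - 3.1152)/(2.6569*x^4 - 1.4996*x^3 - 15.8602*x^2 + 4.5356*x + 24.3049)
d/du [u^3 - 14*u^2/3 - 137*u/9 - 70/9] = 3*u^2 - 28*u/3 - 137/9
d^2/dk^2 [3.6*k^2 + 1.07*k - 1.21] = 7.20000000000000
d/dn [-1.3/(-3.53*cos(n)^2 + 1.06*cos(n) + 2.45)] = (9.178*cos(n) - 1.378)*sin(n)/(-3.53*cos(n)^2 + 1.06*cos(n) + 2.45)^2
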